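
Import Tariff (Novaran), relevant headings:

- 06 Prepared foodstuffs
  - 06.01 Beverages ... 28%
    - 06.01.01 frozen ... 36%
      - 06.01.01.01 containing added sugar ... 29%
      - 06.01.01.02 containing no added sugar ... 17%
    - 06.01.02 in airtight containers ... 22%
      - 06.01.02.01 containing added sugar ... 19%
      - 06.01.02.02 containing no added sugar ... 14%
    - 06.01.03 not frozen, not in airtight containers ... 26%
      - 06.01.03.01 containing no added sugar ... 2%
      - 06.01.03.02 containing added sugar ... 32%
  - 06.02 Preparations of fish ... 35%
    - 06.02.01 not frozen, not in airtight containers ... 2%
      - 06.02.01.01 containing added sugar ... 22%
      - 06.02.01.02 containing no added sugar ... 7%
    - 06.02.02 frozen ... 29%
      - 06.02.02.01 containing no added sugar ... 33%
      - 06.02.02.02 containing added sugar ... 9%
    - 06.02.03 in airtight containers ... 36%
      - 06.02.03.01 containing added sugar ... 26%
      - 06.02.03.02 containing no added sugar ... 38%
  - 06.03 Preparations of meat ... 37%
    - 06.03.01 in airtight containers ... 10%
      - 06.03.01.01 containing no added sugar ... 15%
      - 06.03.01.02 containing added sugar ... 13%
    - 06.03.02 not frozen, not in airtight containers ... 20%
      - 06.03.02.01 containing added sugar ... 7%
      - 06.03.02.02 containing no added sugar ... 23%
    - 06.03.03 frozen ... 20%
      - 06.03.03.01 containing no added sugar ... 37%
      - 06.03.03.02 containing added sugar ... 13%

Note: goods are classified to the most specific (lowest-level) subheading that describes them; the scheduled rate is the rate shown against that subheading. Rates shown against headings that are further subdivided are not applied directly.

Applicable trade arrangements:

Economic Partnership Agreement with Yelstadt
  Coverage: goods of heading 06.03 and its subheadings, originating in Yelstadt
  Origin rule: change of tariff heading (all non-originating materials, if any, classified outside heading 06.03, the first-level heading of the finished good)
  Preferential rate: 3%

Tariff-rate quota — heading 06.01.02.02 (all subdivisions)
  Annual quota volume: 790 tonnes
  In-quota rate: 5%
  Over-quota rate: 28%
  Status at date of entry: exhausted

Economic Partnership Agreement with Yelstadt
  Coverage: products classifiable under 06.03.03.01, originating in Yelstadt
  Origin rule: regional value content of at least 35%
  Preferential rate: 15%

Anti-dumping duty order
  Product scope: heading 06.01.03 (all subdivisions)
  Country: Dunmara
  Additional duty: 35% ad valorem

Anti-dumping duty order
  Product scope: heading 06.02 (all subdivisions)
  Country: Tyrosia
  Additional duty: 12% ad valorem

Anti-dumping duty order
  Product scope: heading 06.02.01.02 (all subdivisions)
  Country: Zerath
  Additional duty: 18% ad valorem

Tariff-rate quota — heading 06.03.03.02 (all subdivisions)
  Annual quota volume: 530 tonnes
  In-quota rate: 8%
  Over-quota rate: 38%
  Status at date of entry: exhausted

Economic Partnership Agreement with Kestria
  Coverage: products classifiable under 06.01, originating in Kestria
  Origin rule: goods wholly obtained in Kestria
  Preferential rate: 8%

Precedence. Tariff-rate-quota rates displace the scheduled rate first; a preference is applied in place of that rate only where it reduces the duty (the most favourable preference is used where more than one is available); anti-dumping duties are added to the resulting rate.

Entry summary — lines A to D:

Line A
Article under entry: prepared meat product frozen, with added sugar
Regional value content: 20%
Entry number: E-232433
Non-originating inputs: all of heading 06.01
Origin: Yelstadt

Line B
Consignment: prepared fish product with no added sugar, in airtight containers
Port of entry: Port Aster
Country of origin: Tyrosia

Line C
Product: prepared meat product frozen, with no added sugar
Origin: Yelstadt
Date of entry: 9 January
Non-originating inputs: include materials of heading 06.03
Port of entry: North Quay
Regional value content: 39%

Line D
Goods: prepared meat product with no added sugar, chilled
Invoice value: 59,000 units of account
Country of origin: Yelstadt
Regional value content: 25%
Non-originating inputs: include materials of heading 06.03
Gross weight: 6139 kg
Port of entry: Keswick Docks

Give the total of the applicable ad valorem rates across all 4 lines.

Line A: prepared meat product → 06.03; frozen → 06.03.03; with added sugar → 06.03.03.02. Scheduled 13%. quota on 06.03.03.02 exhausted → over-quota 38%; Yelstadt agreement on 06.03: CTH met → 3% available; Yelstadt agreement on 06.03.03.01: 06.03.03.02 not covered; preferential 3%. → 3%.
Line B: prepared fish product → 06.02; in airtight containers → 06.02.03; with no added sugar → 06.02.03.02. Scheduled 38%. anti-dumping (Tyrosia, 06.02): +12%; total 38% + 12% = 50%. → 50%.
Line C: prepared meat product → 06.03; frozen → 06.03.03; with no added sugar → 06.03.03.01. Scheduled 37%. Yelstadt agreement on 06.03: CTH not met; Yelstadt agreement on 06.03.03.01: RVC ≥ 35% → 15% available; preferential 15%. → 15%.
Line D: prepared meat product → 06.03; chilled → 06.03.02; with no added sugar → 06.03.02.02. Scheduled 23%. Yelstadt agreement on 06.03: CTH not met; Yelstadt agreement on 06.03.03.01: 06.03.02.02 not covered. → 23%.
Sum: 3% + 50% + 15% + 23% = 91%.

91%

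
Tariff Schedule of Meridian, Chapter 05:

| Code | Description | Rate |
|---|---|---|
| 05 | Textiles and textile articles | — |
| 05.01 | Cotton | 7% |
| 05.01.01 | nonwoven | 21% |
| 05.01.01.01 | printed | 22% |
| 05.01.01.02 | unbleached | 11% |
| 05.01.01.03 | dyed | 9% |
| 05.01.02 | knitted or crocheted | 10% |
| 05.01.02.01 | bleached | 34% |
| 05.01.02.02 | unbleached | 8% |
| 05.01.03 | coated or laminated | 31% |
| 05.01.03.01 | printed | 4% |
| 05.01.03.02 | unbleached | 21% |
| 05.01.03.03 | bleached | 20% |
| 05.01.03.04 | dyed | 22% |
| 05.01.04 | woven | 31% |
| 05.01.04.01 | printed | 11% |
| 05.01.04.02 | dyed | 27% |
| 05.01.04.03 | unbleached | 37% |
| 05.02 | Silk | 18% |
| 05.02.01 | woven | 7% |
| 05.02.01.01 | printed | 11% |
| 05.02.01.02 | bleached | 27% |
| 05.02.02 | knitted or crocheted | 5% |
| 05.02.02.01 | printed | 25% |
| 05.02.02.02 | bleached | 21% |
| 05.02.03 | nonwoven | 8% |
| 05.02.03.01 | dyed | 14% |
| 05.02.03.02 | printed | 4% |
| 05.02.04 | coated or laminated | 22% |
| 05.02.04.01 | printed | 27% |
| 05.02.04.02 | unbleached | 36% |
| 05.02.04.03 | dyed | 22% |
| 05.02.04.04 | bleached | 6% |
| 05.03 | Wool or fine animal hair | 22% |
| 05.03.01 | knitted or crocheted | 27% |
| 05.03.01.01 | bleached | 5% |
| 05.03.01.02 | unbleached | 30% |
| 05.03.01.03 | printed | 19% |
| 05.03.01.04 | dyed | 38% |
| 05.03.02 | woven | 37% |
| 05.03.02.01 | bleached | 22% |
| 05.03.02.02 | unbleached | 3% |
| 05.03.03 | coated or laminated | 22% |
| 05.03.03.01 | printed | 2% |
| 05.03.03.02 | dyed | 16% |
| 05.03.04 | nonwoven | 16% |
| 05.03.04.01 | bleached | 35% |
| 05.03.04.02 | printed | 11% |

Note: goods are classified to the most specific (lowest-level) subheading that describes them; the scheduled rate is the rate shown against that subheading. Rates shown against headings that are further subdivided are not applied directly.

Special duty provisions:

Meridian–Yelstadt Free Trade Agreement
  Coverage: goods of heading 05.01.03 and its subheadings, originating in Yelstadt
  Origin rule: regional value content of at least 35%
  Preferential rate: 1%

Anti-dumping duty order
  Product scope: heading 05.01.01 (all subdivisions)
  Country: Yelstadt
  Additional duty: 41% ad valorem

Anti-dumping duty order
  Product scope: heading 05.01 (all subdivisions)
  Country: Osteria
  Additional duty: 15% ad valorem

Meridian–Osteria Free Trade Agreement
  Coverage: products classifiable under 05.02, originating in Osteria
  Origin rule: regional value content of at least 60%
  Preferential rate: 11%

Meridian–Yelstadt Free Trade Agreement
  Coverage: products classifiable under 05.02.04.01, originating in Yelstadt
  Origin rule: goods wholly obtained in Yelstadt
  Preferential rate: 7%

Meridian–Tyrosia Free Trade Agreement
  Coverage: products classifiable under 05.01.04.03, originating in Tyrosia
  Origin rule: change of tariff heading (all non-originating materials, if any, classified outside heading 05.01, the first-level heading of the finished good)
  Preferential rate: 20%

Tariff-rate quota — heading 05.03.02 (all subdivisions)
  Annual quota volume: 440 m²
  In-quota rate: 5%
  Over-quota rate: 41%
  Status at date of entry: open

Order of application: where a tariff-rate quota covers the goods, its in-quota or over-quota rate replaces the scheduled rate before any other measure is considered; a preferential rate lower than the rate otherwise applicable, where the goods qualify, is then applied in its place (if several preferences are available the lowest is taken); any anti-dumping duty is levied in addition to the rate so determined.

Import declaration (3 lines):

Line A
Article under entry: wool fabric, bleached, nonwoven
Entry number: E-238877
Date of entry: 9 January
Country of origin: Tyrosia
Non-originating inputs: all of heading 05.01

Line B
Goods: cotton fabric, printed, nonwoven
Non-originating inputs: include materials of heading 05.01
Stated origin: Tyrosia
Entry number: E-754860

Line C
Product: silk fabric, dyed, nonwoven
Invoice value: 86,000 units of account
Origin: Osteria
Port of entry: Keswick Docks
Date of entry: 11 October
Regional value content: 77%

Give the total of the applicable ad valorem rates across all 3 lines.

Line A: wool → 05.03; nonwoven → 05.03.04; bleached → 05.03.04.01. Scheduled 35%. Tyrosia agreement on 05.01.04.03: 05.03.04.01 not covered. → 35%.
Line B: cotton → 05.01; nonwoven → 05.01.01; printed → 05.01.01.01. Scheduled 22%. Tyrosia agreement on 05.01.04.03: 05.01.01.01 not covered. → 22%.
Line C: silk → 05.02; nonwoven → 05.02.03; dyed → 05.02.03.01. Scheduled 14%. Osteria agreement on 05.02: RVC ≥ 60% → 11% available; preferential 11%. → 11%.
Sum: 35% + 22% + 11% = 68%.

68%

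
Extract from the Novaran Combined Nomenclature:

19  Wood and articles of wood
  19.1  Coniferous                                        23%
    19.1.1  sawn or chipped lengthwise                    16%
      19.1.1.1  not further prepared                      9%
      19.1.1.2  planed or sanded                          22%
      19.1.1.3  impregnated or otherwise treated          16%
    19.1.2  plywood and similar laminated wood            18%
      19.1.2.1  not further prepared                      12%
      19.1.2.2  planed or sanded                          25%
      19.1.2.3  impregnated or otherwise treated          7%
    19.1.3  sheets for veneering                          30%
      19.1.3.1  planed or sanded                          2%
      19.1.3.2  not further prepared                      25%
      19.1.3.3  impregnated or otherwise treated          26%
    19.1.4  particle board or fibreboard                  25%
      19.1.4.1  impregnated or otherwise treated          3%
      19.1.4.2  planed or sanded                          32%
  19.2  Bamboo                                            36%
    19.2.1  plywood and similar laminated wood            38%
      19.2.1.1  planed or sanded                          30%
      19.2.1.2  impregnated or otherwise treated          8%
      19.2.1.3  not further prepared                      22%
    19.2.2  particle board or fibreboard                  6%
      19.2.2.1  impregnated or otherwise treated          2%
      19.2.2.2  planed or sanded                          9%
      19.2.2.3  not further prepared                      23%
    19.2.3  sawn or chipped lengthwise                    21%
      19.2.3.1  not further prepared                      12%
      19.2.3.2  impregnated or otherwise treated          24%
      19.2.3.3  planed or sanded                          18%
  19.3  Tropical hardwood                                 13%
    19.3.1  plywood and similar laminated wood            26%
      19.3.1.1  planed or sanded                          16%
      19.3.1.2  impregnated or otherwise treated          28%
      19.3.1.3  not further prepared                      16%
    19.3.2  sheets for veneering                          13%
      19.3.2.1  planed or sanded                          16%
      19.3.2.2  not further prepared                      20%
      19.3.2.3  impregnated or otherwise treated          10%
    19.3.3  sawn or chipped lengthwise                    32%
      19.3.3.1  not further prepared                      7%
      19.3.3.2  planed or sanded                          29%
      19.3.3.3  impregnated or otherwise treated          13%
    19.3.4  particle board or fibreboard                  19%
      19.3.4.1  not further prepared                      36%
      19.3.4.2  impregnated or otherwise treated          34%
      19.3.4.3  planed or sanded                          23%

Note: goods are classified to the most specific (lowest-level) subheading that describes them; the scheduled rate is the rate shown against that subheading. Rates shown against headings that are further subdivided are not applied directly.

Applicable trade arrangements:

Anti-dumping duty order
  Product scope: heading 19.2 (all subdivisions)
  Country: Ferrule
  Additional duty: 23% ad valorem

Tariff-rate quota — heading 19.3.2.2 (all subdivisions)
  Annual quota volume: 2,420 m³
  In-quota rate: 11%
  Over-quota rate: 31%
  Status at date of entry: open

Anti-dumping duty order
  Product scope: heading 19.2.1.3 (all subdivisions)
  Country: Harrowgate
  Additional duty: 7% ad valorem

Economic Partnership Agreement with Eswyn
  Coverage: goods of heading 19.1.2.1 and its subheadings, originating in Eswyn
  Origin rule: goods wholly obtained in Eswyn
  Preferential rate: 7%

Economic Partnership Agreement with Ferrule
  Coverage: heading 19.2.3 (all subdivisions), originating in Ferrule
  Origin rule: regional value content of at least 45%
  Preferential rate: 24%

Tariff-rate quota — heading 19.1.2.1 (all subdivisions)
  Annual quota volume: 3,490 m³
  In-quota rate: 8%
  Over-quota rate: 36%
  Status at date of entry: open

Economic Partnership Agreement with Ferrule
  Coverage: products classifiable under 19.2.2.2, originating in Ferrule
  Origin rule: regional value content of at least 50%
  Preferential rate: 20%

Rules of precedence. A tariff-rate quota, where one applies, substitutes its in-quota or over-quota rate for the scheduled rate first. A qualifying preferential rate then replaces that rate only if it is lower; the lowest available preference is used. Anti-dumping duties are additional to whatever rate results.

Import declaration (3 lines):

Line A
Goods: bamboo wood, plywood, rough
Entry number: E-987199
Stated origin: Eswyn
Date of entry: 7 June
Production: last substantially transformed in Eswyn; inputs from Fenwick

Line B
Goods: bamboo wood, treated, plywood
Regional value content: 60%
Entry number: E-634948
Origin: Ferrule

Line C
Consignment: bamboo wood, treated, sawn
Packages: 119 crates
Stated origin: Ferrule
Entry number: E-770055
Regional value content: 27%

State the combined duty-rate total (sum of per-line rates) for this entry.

Line A: bamboo → 19.2; plywood → 19.2.1; rough → 19.2.1.3. Scheduled 22%. Eswyn agreement on 19.1.2.1: 19.2.1.3 not covered. → 22%.
Line B: bamboo → 19.2; plywood → 19.2.1; treated → 19.2.1.2. Scheduled 8%. Ferrule agreement on 19.2.3: 19.2.1.2 not covered; Ferrule agreement on 19.2.2.2: 19.2.1.2 not covered; anti-dumping (Ferrule, 19.2): +23%; total 8% + 23% = 31%. → 31%.
Line C: bamboo → 19.2; sawn → 19.2.3; treated → 19.2.3.2. Scheduled 24%. Ferrule agreement on 19.2.3: RVC < 45%; Ferrule agreement on 19.2.2.2: 19.2.3.2 not covered; anti-dumping (Ferrule, 19.2): +23%; total 24% + 23% = 47%. → 47%.
Sum: 22% + 31% + 47% = 100%.

100%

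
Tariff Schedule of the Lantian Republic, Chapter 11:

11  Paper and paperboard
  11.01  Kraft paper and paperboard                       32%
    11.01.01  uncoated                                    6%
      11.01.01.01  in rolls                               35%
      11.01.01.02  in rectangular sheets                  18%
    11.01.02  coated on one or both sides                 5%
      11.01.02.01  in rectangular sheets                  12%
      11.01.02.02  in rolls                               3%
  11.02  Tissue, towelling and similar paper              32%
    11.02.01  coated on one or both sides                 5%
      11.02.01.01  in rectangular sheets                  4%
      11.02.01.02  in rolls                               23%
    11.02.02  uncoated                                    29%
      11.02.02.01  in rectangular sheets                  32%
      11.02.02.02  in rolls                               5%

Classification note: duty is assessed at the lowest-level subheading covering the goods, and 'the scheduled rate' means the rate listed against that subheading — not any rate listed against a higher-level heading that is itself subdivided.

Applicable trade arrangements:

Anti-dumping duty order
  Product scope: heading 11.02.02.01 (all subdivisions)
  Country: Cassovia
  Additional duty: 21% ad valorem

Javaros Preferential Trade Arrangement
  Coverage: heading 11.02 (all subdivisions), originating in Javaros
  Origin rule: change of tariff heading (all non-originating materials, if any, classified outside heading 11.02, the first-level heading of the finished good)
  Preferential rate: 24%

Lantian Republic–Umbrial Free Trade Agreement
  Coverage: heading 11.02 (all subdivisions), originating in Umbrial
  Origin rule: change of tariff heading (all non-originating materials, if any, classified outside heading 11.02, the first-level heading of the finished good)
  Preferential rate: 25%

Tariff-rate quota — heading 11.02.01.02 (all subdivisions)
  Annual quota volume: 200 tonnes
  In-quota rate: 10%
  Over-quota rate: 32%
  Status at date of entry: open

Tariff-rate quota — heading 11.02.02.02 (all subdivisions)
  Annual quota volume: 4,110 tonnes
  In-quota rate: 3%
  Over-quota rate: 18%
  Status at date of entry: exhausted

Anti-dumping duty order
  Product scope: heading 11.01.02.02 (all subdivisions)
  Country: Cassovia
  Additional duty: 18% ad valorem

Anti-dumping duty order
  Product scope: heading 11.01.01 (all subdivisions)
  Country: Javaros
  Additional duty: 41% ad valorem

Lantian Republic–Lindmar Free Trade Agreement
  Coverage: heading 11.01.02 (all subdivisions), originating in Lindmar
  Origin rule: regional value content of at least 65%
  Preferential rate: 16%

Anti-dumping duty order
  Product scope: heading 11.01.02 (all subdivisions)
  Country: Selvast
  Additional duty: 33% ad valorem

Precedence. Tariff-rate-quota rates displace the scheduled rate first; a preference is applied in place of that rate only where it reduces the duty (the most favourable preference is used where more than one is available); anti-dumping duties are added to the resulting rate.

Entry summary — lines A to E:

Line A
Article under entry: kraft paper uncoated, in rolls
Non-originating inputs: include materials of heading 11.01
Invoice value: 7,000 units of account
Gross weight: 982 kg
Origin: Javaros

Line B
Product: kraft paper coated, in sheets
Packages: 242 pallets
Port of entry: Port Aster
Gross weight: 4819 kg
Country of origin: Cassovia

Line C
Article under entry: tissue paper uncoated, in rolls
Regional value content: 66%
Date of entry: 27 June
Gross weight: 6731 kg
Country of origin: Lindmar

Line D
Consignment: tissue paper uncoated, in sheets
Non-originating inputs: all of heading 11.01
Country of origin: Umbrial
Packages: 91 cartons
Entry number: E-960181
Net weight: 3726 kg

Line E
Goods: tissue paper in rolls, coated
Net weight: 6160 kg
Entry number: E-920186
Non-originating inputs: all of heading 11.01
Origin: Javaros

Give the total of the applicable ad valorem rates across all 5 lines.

Line A: kraft paper → 11.01; uncoated → 11.01.01; in rolls → 11.01.01.01. Scheduled 35%. Javaros agreement on 11.02: 11.01.01.01 not covered; anti-dumping (Javaros, 11.01.01): +41%; total 35% + 41% = 76%. → 76%.
Line B: kraft paper → 11.01; coated → 11.01.02; in sheets → 11.01.02.01. Scheduled 12%. No special measure applies. → 12%.
Line C: tissue paper → 11.02; uncoated → 11.02.02; in rolls → 11.02.02.02. Scheduled 5%. quota on 11.02.02.02 exhausted → over-quota 18%; Lindmar agreement on 11.01.02: 11.02.02.02 not covered. → 18%.
Line D: tissue paper → 11.02; uncoated → 11.02.02; in sheets → 11.02.02.01. Scheduled 32%. Umbrial agreement on 11.02: CTH met → 25% available; preferential 25%. → 25%.
Line E: tissue paper → 11.02; coated → 11.02.01; in rolls → 11.02.01.02. Scheduled 23%. quota on 11.02.01.02 open → in-quota 10%; Javaros agreement on 11.02: CTH met → 24% available; preference 24% not lower than 10% → no reduction. → 10%.
Sum: 76% + 12% + 18% + 25% + 10% = 141%.

141%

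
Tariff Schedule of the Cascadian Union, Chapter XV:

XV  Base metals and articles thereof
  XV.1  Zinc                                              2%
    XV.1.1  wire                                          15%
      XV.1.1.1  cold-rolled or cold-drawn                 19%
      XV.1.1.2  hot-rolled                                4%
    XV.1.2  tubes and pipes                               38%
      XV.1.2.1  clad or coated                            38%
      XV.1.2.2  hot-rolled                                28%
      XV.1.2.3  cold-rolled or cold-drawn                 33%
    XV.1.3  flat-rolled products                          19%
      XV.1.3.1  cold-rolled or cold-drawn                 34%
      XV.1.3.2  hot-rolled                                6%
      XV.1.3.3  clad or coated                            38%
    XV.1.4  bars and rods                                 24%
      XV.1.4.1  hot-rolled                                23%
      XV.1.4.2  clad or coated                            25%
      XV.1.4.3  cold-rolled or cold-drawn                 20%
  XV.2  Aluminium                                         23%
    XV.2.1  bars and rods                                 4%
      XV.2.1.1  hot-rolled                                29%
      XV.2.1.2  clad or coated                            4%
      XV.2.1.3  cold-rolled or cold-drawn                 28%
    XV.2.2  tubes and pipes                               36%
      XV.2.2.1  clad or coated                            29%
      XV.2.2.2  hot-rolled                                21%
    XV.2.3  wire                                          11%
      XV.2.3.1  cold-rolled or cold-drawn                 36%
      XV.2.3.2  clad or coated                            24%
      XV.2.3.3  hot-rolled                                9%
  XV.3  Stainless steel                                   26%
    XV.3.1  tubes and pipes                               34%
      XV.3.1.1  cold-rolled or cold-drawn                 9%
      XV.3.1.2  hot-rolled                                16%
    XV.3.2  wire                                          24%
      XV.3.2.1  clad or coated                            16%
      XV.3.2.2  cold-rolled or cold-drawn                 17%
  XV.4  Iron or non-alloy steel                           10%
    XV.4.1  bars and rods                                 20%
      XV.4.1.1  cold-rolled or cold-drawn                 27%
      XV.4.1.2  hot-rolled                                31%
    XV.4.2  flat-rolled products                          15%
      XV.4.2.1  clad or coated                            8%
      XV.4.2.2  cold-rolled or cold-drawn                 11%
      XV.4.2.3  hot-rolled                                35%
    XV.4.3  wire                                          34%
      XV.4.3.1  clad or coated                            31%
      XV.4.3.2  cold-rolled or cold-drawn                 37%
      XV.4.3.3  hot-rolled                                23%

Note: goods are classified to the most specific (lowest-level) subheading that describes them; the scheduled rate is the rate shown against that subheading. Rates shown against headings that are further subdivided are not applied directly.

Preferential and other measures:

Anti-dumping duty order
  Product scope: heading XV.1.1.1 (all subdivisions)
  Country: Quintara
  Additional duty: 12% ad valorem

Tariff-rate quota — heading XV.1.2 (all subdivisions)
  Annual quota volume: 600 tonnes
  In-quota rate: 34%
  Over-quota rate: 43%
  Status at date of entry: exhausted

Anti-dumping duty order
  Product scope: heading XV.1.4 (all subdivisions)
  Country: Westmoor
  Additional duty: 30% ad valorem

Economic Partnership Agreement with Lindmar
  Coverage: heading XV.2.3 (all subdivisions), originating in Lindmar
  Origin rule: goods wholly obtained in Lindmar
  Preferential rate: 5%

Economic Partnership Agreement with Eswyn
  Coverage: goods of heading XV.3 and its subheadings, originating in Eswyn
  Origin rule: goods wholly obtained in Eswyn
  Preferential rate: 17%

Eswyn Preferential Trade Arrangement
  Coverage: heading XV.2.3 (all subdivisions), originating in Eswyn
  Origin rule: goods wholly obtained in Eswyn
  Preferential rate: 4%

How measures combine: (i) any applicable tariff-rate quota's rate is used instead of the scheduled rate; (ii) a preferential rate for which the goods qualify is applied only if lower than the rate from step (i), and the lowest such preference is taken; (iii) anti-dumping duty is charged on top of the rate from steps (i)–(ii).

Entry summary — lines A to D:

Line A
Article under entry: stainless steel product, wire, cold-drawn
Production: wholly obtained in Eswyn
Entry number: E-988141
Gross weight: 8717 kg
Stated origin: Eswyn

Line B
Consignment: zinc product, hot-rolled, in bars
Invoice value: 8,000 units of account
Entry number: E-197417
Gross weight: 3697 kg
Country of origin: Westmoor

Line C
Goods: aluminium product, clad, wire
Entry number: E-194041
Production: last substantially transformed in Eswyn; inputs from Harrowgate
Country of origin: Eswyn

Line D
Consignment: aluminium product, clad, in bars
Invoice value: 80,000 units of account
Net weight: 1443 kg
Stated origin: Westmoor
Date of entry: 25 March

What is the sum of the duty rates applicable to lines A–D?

98%

Line A: stainless steel → XV.3; wire → XV.3.2; cold-drawn → XV.3.2.2. Scheduled 17%. Eswyn agreement on XV.3: wholly obtained → 17% available; Eswyn agreement on XV.2.3: XV.3.2.2 not covered; preference 17% not lower than 17% → no reduction. → 17%.
Line B: zinc → XV.1; in bars → XV.1.4; hot-rolled → XV.1.4.1. Scheduled 23%. anti-dumping (Westmoor, XV.1.4): +30%; total 23% + 30% = 53%. → 53%.
Line C: aluminium → XV.2; wire → XV.2.3; clad → XV.2.3.2. Scheduled 24%. Eswyn agreement on XV.3: XV.2.3.2 not covered; Eswyn agreement on XV.2.3: not wholly obtained. → 24%.
Line D: aluminium → XV.2; in bars → XV.2.1; clad → XV.2.1.2. Scheduled 4%. No special measure applies. → 4%.
Sum: 17% + 53% + 24% + 4% = 98%.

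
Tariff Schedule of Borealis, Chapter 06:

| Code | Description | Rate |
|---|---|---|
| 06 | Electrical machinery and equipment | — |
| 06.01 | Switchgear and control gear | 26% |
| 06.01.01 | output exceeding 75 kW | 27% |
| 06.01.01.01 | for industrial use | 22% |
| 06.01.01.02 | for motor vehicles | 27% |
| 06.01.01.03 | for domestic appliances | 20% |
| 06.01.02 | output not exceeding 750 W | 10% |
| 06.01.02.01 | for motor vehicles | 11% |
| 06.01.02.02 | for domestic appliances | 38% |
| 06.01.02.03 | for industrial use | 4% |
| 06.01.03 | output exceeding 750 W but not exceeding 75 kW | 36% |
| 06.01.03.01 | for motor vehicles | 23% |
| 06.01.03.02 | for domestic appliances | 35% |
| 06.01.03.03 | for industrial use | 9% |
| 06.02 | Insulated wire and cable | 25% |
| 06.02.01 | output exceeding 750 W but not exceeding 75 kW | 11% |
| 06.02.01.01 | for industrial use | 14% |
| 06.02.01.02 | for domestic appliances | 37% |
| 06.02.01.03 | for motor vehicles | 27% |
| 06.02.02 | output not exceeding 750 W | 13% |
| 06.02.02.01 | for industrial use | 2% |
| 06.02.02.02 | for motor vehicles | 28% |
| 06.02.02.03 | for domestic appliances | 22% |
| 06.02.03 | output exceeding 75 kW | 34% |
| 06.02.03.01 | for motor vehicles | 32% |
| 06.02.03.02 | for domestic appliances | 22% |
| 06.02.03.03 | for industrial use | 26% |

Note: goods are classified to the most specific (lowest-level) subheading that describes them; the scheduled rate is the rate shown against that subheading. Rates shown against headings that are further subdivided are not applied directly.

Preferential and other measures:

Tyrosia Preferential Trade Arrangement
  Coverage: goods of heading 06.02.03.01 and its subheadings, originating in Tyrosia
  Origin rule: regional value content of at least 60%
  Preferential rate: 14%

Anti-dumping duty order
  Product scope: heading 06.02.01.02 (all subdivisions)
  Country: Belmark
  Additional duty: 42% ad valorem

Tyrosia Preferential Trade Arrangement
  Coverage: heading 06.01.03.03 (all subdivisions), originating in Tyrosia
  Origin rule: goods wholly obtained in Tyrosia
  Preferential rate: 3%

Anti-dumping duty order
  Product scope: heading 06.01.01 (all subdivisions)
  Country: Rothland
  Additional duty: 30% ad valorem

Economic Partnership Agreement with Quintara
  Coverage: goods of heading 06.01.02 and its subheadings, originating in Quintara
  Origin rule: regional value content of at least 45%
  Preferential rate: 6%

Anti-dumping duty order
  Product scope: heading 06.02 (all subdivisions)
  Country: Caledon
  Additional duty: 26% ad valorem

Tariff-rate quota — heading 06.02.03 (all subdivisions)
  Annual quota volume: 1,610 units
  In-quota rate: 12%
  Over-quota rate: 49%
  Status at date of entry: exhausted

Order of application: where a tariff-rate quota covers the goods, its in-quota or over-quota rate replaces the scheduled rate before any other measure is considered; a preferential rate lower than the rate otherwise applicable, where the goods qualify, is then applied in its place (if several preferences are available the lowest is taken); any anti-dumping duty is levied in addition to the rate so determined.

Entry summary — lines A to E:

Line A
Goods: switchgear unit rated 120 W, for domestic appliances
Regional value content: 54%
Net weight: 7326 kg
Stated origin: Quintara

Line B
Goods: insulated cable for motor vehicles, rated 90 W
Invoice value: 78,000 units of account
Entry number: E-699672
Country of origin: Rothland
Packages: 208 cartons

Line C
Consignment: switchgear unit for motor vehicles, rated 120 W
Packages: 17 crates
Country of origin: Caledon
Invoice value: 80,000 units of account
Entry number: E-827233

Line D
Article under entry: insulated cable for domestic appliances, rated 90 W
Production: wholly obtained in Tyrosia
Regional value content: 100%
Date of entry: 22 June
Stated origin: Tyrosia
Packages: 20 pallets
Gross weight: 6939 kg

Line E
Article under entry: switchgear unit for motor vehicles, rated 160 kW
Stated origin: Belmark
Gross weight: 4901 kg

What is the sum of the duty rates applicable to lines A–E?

Line A: switchgear unit → 06.01; rated 120 W → 06.01.02; for domestic appliances → 06.01.02.02. Scheduled 38%. Quintara agreement on 06.01.02: RVC ≥ 45% → 6% available; preferential 6%. → 6%.
Line B: insulated cable → 06.02; rated 90 W → 06.02.02; for motor vehicles → 06.02.02.02. Scheduled 28%. No special measure applies. → 28%.
Line C: switchgear unit → 06.01; rated 120 W → 06.01.02; for motor vehicles → 06.01.02.01. Scheduled 11%. No special measure applies. → 11%.
Line D: insulated cable → 06.02; rated 90 W → 06.02.02; for domestic appliances → 06.02.02.03. Scheduled 22%. Tyrosia agreement on 06.02.03.01: 06.02.02.03 not covered; Tyrosia agreement on 06.01.03.03: 06.02.02.03 not covered. → 22%.
Line E: switchgear unit → 06.01; rated 160 kW → 06.01.01; for motor vehicles → 06.01.01.02. Scheduled 27%. No special measure applies. → 27%.
Sum: 6% + 28% + 11% + 22% + 27% = 94%.

94%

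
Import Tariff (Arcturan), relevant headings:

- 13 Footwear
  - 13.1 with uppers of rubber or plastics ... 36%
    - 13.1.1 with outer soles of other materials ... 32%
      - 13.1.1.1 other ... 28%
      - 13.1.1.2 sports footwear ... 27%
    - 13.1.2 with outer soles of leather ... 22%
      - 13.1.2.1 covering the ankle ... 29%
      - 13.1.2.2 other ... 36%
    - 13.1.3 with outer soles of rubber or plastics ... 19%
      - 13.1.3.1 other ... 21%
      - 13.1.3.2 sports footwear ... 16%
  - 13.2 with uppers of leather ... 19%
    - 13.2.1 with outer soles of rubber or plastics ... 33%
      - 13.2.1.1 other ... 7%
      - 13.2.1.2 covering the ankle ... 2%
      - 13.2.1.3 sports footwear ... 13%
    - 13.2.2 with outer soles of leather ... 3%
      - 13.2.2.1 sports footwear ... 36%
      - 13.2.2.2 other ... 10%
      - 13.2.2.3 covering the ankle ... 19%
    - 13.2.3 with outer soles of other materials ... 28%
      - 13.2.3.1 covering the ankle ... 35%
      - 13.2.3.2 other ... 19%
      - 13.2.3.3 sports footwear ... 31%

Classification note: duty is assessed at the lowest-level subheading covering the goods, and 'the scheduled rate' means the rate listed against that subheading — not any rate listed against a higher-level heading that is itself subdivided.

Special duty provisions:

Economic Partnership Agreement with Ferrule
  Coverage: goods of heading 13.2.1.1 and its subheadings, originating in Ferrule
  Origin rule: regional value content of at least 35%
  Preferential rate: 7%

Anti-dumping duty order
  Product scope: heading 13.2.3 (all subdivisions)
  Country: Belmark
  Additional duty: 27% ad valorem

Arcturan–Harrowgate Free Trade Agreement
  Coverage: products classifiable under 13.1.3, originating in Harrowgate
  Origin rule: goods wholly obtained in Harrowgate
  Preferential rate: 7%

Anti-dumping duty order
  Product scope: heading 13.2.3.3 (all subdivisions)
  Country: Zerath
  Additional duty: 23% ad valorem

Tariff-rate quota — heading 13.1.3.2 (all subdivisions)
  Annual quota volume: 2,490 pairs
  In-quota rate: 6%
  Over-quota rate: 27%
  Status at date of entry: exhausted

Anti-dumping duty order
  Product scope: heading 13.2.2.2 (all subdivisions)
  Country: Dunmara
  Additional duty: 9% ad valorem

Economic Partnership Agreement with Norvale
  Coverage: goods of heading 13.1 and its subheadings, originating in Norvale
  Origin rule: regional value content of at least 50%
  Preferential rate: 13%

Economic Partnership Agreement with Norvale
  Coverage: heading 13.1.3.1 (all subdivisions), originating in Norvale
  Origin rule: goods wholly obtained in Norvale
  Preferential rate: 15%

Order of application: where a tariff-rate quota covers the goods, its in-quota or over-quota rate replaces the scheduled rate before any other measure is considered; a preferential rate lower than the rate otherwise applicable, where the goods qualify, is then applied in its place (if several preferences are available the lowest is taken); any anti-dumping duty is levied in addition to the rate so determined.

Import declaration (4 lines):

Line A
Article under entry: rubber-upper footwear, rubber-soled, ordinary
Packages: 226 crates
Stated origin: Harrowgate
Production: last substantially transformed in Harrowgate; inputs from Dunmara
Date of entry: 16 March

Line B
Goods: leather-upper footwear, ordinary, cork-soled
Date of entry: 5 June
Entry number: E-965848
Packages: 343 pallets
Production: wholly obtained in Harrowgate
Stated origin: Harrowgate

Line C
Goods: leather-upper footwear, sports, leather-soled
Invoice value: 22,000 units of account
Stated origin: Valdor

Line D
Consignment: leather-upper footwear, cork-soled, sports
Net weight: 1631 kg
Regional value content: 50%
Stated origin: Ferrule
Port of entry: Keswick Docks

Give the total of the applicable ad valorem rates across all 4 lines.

Line A: rubber-upper → 13.1; rubber-soled → 13.1.3; ordinary → 13.1.3.1. Scheduled 21%. Harrowgate agreement on 13.1.3: not wholly obtained. → 21%.
Line B: leather-upper → 13.2; cork-soled → 13.2.3; ordinary → 13.2.3.2. Scheduled 19%. Harrowgate agreement on 13.1.3: 13.2.3.2 not covered. → 19%.
Line C: leather-upper → 13.2; leather-soled → 13.2.2; sports → 13.2.2.1. Scheduled 36%. No special measure applies. → 36%.
Line D: leather-upper → 13.2; cork-soled → 13.2.3; sports → 13.2.3.3. Scheduled 31%. Ferrule agreement on 13.2.1.1: 13.2.3.3 not covered. → 31%.
Sum: 21% + 19% + 36% + 31% = 107%.

107%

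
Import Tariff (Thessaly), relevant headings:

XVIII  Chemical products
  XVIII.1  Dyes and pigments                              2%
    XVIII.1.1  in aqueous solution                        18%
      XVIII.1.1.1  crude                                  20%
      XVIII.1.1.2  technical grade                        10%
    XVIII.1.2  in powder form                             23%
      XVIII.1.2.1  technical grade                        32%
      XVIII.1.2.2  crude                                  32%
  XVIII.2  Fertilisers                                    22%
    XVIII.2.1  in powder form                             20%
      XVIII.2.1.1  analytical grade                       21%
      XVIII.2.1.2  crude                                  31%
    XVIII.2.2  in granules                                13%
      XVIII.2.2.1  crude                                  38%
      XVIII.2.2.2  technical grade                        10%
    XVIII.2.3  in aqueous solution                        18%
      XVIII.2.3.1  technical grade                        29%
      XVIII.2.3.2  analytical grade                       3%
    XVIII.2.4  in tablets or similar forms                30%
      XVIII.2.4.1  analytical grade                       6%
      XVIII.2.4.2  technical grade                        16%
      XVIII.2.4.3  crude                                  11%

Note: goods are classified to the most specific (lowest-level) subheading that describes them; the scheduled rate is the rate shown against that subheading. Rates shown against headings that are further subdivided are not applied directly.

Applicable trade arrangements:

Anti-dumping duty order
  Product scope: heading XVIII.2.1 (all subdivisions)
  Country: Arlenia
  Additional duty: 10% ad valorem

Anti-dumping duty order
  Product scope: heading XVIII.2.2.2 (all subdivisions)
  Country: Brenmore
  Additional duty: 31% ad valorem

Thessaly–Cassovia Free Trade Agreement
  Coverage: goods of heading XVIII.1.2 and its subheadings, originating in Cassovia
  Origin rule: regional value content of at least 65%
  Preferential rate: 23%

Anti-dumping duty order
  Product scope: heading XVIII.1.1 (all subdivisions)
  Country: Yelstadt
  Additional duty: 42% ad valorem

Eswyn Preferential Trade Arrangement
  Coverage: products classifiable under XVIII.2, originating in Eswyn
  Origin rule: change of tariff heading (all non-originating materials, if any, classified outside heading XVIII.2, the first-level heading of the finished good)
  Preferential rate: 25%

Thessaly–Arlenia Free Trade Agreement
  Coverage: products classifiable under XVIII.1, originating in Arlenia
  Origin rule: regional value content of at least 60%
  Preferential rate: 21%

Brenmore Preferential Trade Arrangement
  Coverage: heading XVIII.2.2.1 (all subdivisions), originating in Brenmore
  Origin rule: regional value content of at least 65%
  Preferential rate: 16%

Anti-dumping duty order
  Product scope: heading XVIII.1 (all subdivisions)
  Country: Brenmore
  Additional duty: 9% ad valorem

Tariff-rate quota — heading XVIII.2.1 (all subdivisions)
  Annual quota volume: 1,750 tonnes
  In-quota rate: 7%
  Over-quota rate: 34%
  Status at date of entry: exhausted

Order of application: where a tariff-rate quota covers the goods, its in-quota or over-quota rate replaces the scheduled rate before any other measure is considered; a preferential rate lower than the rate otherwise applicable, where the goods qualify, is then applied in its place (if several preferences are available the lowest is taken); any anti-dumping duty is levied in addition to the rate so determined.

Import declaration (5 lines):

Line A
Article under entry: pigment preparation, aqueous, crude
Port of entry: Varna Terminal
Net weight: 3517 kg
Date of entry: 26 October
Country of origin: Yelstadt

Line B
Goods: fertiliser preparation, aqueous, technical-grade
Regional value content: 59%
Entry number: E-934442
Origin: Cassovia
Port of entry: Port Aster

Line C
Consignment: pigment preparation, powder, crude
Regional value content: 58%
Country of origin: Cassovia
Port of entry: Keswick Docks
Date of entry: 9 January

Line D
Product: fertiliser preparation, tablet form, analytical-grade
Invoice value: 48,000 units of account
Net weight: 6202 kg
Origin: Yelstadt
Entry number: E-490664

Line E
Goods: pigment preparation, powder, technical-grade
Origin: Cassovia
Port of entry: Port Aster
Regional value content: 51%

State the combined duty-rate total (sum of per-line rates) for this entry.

Line A: pigment → XVIII.1; aqueous → XVIII.1.1; crude → XVIII.1.1.1. Scheduled 20%. anti-dumping (Yelstadt, XVIII.1.1): +42%; total 20% + 42% = 62%. → 62%.
Line B: fertiliser → XVIII.2; aqueous → XVIII.2.3; technical-grade → XVIII.2.3.1. Scheduled 29%. Cassovia agreement on XVIII.1.2: XVIII.2.3.1 not covered. → 29%.
Line C: pigment → XVIII.1; powder → XVIII.1.2; crude → XVIII.1.2.2. Scheduled 32%. Cassovia agreement on XVIII.1.2: RVC < 65%. → 32%.
Line D: fertiliser → XVIII.2; tablet form → XVIII.2.4; analytical-grade → XVIII.2.4.1. Scheduled 6%. No special measure applies. → 6%.
Line E: pigment → XVIII.1; powder → XVIII.1.2; technical-grade → XVIII.1.2.1. Scheduled 32%. Cassovia agreement on XVIII.1.2: RVC < 65%. → 32%.
Sum: 62% + 29% + 32% + 6% + 32% = 161%.

161%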